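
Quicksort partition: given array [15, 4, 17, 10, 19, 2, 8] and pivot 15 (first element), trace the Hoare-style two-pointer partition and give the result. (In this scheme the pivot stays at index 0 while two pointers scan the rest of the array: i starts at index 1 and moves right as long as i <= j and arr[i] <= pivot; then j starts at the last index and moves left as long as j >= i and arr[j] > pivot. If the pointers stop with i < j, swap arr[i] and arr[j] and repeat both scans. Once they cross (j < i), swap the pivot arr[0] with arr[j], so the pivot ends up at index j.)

Hoare-style two-pointer partition with pivot = 15:

Initial array: [15, 4, 17, 10, 19, 2, 8]

Pointers start at i = 1, j = 6.
i stops at index 2 (arr[2]=17 > 15), j stops at index 6 (arr[6]=8 <= 15): swap arr[2] and arr[6], array becomes [15, 4, 8, 10, 19, 2, 17]
i stops at index 4 (arr[4]=19 > 15), j stops at index 5 (arr[5]=2 <= 15): swap arr[4] and arr[5], array becomes [15, 4, 8, 10, 2, 19, 17]
i ends at 5, j ends at 4: the pointers have crossed (j < i), so scanning stops.

Swap pivot arr[0] with arr[4] to place pivot at position 4: [2, 4, 8, 10, 15, 19, 17]
Pivot position: 4

After partitioning with pivot 15, the array becomes [2, 4, 8, 10, 15, 19, 17]. The pivot is placed at index 4. All elements to the left of the pivot are <= 15, and all elements to the right are > 15.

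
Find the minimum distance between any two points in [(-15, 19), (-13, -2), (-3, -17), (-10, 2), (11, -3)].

Computing all pairwise distances among 5 points:

d((-15, 19), (-13, -2)) = 21.095
d((-15, 19), (-3, -17)) = 37.9473
d((-15, 19), (-10, 2)) = 17.72
d((-15, 19), (11, -3)) = 34.0588
d((-13, -2), (-3, -17)) = 18.0278
d((-13, -2), (-10, 2)) = 5.0 <-- minimum
d((-13, -2), (11, -3)) = 24.0208
d((-3, -17), (-10, 2)) = 20.2485
d((-3, -17), (11, -3)) = 19.799
d((-10, 2), (11, -3)) = 21.587

Closest pair: (-13, -2) and (-10, 2) with distance 5.0

The closest pair is (-13, -2) and (-10, 2) with Euclidean distance 5.0. For 5 points, brute-force pairwise comparison is shown above. For large n, the divide-and-conquer algorithm (sort by x, recurse on halves, check the dividing strip) achieves O(n log n).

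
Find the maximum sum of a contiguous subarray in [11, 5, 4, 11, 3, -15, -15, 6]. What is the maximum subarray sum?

Using Kadane's algorithm on [11, 5, 4, 11, 3, -15, -15, 6]:

Scanning through the array:
Position 1 (value 5): max_ending_here = 16, max_so_far = 16
Position 2 (value 4): max_ending_here = 20, max_so_far = 20
Position 3 (value 11): max_ending_here = 31, max_so_far = 31
Position 4 (value 3): max_ending_here = 34, max_so_far = 34
Position 5 (value -15): max_ending_here = 19, max_so_far = 34
Position 6 (value -15): max_ending_here = 4, max_so_far = 34
Position 7 (value 6): max_ending_here = 10, max_so_far = 34

Maximum subarray: [11, 5, 4, 11, 3]
Maximum sum: 34

The maximum subarray is [11, 5, 4, 11, 3] with sum 34. This subarray runs from index 0 to index 4.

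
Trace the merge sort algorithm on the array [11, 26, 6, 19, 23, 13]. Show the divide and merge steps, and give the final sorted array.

Merge sort trace:

Split: [11, 26, 6, 19, 23, 13] -> [11, 26, 6] and [19, 23, 13]
  Split: [11, 26, 6] -> [11] and [26, 6]
    Split: [26, 6] -> [26] and [6]
    Merge: [26] + [6] -> [6, 26]
  Merge: [11] + [6, 26] -> [6, 11, 26]
  Split: [19, 23, 13] -> [19] and [23, 13]
    Split: [23, 13] -> [23] and [13]
    Merge: [23] + [13] -> [13, 23]
  Merge: [19] + [13, 23] -> [13, 19, 23]
Merge: [6, 11, 26] + [13, 19, 23] -> [6, 11, 13, 19, 23, 26]

Final sorted array: [6, 11, 13, 19, 23, 26]

The merge sort proceeds by recursively splitting the array and merging sorted halves.
After all merges, the sorted array is [6, 11, 13, 19, 23, 26].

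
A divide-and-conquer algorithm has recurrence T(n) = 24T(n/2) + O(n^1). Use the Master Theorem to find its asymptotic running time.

Master Theorem for T(n) = 24T(n/2) + O(n^1):

a = 24, b = 2, c = 1
log_b(a) = log_2(24) = 4.5850

Case 1: c = 1 < log_2(24) = 4.5850
T(n) = O(n^(log_2 24))

For T(n) = 24T(n/2) + O(n^1): log_2(24) = 4.5850. This is Case 1 of the Master Theorem (c < log_b(a), work dominated by leaves), giving O(n^(log_2 24)).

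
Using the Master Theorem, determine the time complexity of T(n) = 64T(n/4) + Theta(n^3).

Master Theorem for T(n) = 64T(n/4) + O(n^3):

a = 64, b = 4, c = 3
log_b(a) = log_4(64) = 3.0000

Case 2: c = 3 = log_4(64) = 3.0000
T(n) = O(n^3 log n) = O(n^3 log n)

For T(n) = 64T(n/4) + O(n^3): log_4(64) = 3.0000. This is Case 2 of the Master Theorem (c = log_b(a), equal work at all levels), giving O(n^3 log n).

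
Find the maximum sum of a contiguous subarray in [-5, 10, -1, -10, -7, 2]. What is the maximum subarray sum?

Using Kadane's algorithm on [-5, 10, -1, -10, -7, 2]:

Scanning through the array:
Position 1 (value 10): max_ending_here = 10, max_so_far = 10
Position 2 (value -1): max_ending_here = 9, max_so_far = 10
Position 3 (value -10): max_ending_here = -1, max_so_far = 10
Position 4 (value -7): max_ending_here = -7, max_so_far = 10
Position 5 (value 2): max_ending_here = 2, max_so_far = 10

Maximum subarray: [10]
Maximum sum: 10

The maximum subarray is [10] with sum 10. This subarray runs from index 1 to index 1.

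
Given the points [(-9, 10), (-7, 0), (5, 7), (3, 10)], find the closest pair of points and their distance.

Computing all pairwise distances among 4 points:

d((-9, 10), (-7, 0)) = 10.198
d((-9, 10), (5, 7)) = 14.3178
d((-9, 10), (3, 10)) = 12.0
d((-7, 0), (5, 7)) = 13.8924
d((-7, 0), (3, 10)) = 14.1421
d((5, 7), (3, 10)) = 3.6056 <-- minimum

Closest pair: (5, 7) and (3, 10) with distance 3.6056

The closest pair is (5, 7) and (3, 10) with Euclidean distance 3.6056. For 4 points, brute-force pairwise comparison is shown above. For large n, the divide-and-conquer algorithm (sort by x, recurse on halves, check the dividing strip) achieves O(n log n).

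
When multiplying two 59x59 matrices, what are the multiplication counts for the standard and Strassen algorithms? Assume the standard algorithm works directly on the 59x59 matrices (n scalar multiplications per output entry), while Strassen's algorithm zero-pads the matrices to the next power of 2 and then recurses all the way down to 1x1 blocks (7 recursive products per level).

Matrix multiplication for 59x59 matrices:

Strassen's algorithm requires power-of-2 dimensions. Pad 59x59 to 64x64 (next power of 2).

Standard algorithm: 59^3 = 205379 multiplications
Strassen's algorithm: 7^(log2(64)) = 7^6 = 117649 multiplications
Savings: 205379 - 117649 = 87730 multiplications

Standard: 205379 multiplications (59^3). Strassen: 117649 multiplications (7^6, after padding to 64x64). Strassen reduces 8 recursive multiplications to 7 at each level.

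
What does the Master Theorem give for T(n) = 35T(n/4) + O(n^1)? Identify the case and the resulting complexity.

Master Theorem for T(n) = 35T(n/4) + O(n^1):

a = 35, b = 4, c = 1
log_b(a) = log_4(35) = 2.5646

Case 1: c = 1 < log_4(35) = 2.5646
T(n) = O(n^(log_4 35))

For T(n) = 35T(n/4) + O(n^1): log_4(35) = 2.5646. This is Case 1 of the Master Theorem (c < log_b(a), work dominated by leaves), giving O(n^(log_4 35)).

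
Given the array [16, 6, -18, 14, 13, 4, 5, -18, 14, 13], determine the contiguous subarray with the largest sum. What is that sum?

Using Kadane's algorithm on [16, 6, -18, 14, 13, 4, 5, -18, 14, 13]:

Scanning through the array:
Position 1 (value 6): max_ending_here = 22, max_so_far = 22
Position 2 (value -18): max_ending_here = 4, max_so_far = 22
Position 3 (value 14): max_ending_here = 18, max_so_far = 22
Position 4 (value 13): max_ending_here = 31, max_so_far = 31
Position 5 (value 4): max_ending_here = 35, max_so_far = 35
Position 6 (value 5): max_ending_here = 40, max_so_far = 40
Position 7 (value -18): max_ending_here = 22, max_so_far = 40
Position 8 (value 14): max_ending_here = 36, max_so_far = 40
Position 9 (value 13): max_ending_here = 49, max_so_far = 49

Maximum subarray: [16, 6, -18, 14, 13, 4, 5, -18, 14, 13]
Maximum sum: 49

The maximum subarray is [16, 6, -18, 14, 13, 4, 5, -18, 14, 13] with sum 49. This subarray runs from index 0 to index 9.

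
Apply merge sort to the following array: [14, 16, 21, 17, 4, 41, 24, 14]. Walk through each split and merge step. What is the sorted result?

Merge sort trace:

Split: [14, 16, 21, 17, 4, 41, 24, 14] -> [14, 16, 21, 17] and [4, 41, 24, 14]
  Split: [14, 16, 21, 17] -> [14, 16] and [21, 17]
    Split: [14, 16] -> [14] and [16]
    Merge: [14] + [16] -> [14, 16]
    Split: [21, 17] -> [21] and [17]
    Merge: [21] + [17] -> [17, 21]
  Merge: [14, 16] + [17, 21] -> [14, 16, 17, 21]
  Split: [4, 41, 24, 14] -> [4, 41] and [24, 14]
    Split: [4, 41] -> [4] and [41]
    Merge: [4] + [41] -> [4, 41]
    Split: [24, 14] -> [24] and [14]
    Merge: [24] + [14] -> [14, 24]
  Merge: [4, 41] + [14, 24] -> [4, 14, 24, 41]
Merge: [14, 16, 17, 21] + [4, 14, 24, 41] -> [4, 14, 14, 16, 17, 21, 24, 41]

Final sorted array: [4, 14, 14, 16, 17, 21, 24, 41]

The merge sort proceeds by recursively splitting the array and merging sorted halves.
After all merges, the sorted array is [4, 14, 14, 16, 17, 21, 24, 41].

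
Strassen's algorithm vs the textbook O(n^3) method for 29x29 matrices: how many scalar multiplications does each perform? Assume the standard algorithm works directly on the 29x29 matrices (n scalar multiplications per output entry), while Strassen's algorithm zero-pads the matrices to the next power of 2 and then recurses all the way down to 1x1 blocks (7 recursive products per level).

Matrix multiplication for 29x29 matrices:

Strassen's algorithm requires power-of-2 dimensions. Pad 29x29 to 32x32 (next power of 2).

Standard algorithm: 29^3 = 24389 multiplications
Strassen's algorithm: 7^(log2(32)) = 7^5 = 16807 multiplications
Savings: 24389 - 16807 = 7582 multiplications

Standard: 24389 multiplications (29^3). Strassen: 16807 multiplications (7^5, after padding to 32x32). Strassen reduces 8 recursive multiplications to 7 at each level.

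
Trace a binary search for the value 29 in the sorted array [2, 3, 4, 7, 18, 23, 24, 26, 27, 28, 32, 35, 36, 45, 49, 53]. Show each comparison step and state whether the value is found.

Binary search for 29 in [2, 3, 4, 7, 18, 23, 24, 26, 27, 28, 32, 35, 36, 45, 49, 53]:

lo=0, hi=15, mid=7, arr[mid]=26 -> 26 < 29, search right half
lo=8, hi=15, mid=11, arr[mid]=35 -> 35 > 29, search left half
lo=8, hi=10, mid=9, arr[mid]=28 -> 28 < 29, search right half
lo=10, hi=10, mid=10, arr[mid]=32 -> 32 > 29, search left half
lo=10 > hi=9, target 29 not found

Binary search determines that 29 is not in the array after 4 comparisons. The search space was exhausted without finding the target.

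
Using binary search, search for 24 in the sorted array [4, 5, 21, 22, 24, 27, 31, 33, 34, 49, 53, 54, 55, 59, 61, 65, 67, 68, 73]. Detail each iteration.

Binary search for 24 in [4, 5, 21, 22, 24, 27, 31, 33, 34, 49, 53, 54, 55, 59, 61, 65, 67, 68, 73]:

lo=0, hi=18, mid=9, arr[mid]=49 -> 49 > 24, search left half
lo=0, hi=8, mid=4, arr[mid]=24 -> Found target at index 4!

Binary search finds 24 at index 4 after 2 comparisons. The search repeatedly halves the search space by comparing with the middle element.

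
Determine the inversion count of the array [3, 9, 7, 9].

Finding inversions in [3, 9, 7, 9]:

(1, 2): arr[1]=9 > arr[2]=7

Total inversions: 1

The array has 1 inversion(s): (1,2). Each pair (i,j) satisfies i < j and arr[i] > arr[j].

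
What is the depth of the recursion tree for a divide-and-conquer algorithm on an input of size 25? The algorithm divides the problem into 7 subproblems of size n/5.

For divide and conquer with division factor 5:

Problem sizes at each level:
Level 0: 25
Level 1: 5
Level 2: 1

The root is level 0 and the size-1 base case is level 2 (the tree spans levels 0 through 2, i.e. 3 levels counting the root), so the depth is the number of divisions: log_5(25) = 2

The recursion tree depth is log_5(25) = 2. At each level, the problem size is divided by 5, so it takes 2 divisions to reduce to a base case of size 1. The algorithm makes 7 recursive calls at each level.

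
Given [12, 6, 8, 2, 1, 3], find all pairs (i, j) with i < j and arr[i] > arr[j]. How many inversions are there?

Finding inversions in [12, 6, 8, 2, 1, 3]:

(0, 1): arr[0]=12 > arr[1]=6
(0, 2): arr[0]=12 > arr[2]=8
(0, 3): arr[0]=12 > arr[3]=2
(0, 4): arr[0]=12 > arr[4]=1
(0, 5): arr[0]=12 > arr[5]=3
(1, 3): arr[1]=6 > arr[3]=2
(1, 4): arr[1]=6 > arr[4]=1
(1, 5): arr[1]=6 > arr[5]=3
(2, 3): arr[2]=8 > arr[3]=2
(2, 4): arr[2]=8 > arr[4]=1
(2, 5): arr[2]=8 > arr[5]=3
(3, 4): arr[3]=2 > arr[4]=1

Total inversions: 12

The array has 12 inversion(s): (0,1), (0,2), (0,3), (0,4), (0,5), (1,3), (1,4), (1,5), (2,3), (2,4), (2,5), (3,4). Each pair (i,j) satisfies i < j and arr[i] > arr[j].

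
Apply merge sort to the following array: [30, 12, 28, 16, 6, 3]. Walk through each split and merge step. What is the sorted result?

Merge sort trace:

Split: [30, 12, 28, 16, 6, 3] -> [30, 12, 28] and [16, 6, 3]
  Split: [30, 12, 28] -> [30] and [12, 28]
    Split: [12, 28] -> [12] and [28]
    Merge: [12] + [28] -> [12, 28]
  Merge: [30] + [12, 28] -> [12, 28, 30]
  Split: [16, 6, 3] -> [16] and [6, 3]
    Split: [6, 3] -> [6] and [3]
    Merge: [6] + [3] -> [3, 6]
  Merge: [16] + [3, 6] -> [3, 6, 16]
Merge: [12, 28, 30] + [3, 6, 16] -> [3, 6, 12, 16, 28, 30]

Final sorted array: [3, 6, 12, 16, 28, 30]

The merge sort proceeds by recursively splitting the array and merging sorted halves.
After all merges, the sorted array is [3, 6, 12, 16, 28, 30].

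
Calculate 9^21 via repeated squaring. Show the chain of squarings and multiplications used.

Computing 9^21 by squaring (build up from 9^1; each line after the first costs one multiplication):

9^1 = 9
9^2 = (9^1)^2 = 9^2 = 81
9^4 = (9^2)^2 = 81^2 = 6561
9^5 = 9 * 9^4 = 9 * 6561 = 59049
9^10 = (9^5)^2 = 59049^2 = 3486784401
9^20 = (9^10)^2 = 3486784401^2 = 12157665459056928801
9^21 = 9 * 9^20 = 9 * 12157665459056928801 = 109418989131512359209

Result: 109418989131512359209
Multiplications needed: 6 (6 lines after 9^1)

9^21 = 109418989131512359209. Using exponentiation by squaring, this requires 6 multiplications. The key idea: if the exponent is even, square the half-power; if odd, multiply by the base once.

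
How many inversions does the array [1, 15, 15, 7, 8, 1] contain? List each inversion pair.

Finding inversions in [1, 15, 15, 7, 8, 1]:

(1, 3): arr[1]=15 > arr[3]=7
(1, 4): arr[1]=15 > arr[4]=8
(1, 5): arr[1]=15 > arr[5]=1
(2, 3): arr[2]=15 > arr[3]=7
(2, 4): arr[2]=15 > arr[4]=8
(2, 5): arr[2]=15 > arr[5]=1
(3, 5): arr[3]=7 > arr[5]=1
(4, 5): arr[4]=8 > arr[5]=1

Total inversions: 8

The array has 8 inversion(s): (1,3), (1,4), (1,5), (2,3), (2,4), (2,5), (3,5), (4,5). Each pair (i,j) satisfies i < j and arr[i] > arr[j].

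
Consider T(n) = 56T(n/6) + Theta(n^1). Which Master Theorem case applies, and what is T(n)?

Master Theorem for T(n) = 56T(n/6) + O(n^1):

a = 56, b = 6, c = 1
log_b(a) = log_6(56) = 2.2466

Case 1: c = 1 < log_6(56) = 2.2466
T(n) = O(n^(log_6 56))

For T(n) = 56T(n/6) + O(n^1): log_6(56) = 2.2466. This is Case 1 of the Master Theorem (c < log_b(a), work dominated by leaves), giving O(n^(log_6 56)).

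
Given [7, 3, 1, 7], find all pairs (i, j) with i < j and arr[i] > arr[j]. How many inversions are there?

Finding inversions in [7, 3, 1, 7]:

(0, 1): arr[0]=7 > arr[1]=3
(0, 2): arr[0]=7 > arr[2]=1
(1, 2): arr[1]=3 > arr[2]=1

Total inversions: 3

The array has 3 inversion(s): (0,1), (0,2), (1,2). Each pair (i,j) satisfies i < j and arr[i] > arr[j].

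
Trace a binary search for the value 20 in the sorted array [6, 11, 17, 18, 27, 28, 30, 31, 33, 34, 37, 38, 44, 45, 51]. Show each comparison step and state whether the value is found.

Binary search for 20 in [6, 11, 17, 18, 27, 28, 30, 31, 33, 34, 37, 38, 44, 45, 51]:

lo=0, hi=14, mid=7, arr[mid]=31 -> 31 > 20, search left half
lo=0, hi=6, mid=3, arr[mid]=18 -> 18 < 20, search right half
lo=4, hi=6, mid=5, arr[mid]=28 -> 28 > 20, search left half
lo=4, hi=4, mid=4, arr[mid]=27 -> 27 > 20, search left half
lo=4 > hi=3, target 20 not found

Binary search determines that 20 is not in the array after 4 comparisons. The search space was exhausted without finding the target.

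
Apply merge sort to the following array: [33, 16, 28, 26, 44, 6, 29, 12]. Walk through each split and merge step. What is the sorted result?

Merge sort trace:

Split: [33, 16, 28, 26, 44, 6, 29, 12] -> [33, 16, 28, 26] and [44, 6, 29, 12]
  Split: [33, 16, 28, 26] -> [33, 16] and [28, 26]
    Split: [33, 16] -> [33] and [16]
    Merge: [33] + [16] -> [16, 33]
    Split: [28, 26] -> [28] and [26]
    Merge: [28] + [26] -> [26, 28]
  Merge: [16, 33] + [26, 28] -> [16, 26, 28, 33]
  Split: [44, 6, 29, 12] -> [44, 6] and [29, 12]
    Split: [44, 6] -> [44] and [6]
    Merge: [44] + [6] -> [6, 44]
    Split: [29, 12] -> [29] and [12]
    Merge: [29] + [12] -> [12, 29]
  Merge: [6, 44] + [12, 29] -> [6, 12, 29, 44]
Merge: [16, 26, 28, 33] + [6, 12, 29, 44] -> [6, 12, 16, 26, 28, 29, 33, 44]

Final sorted array: [6, 12, 16, 26, 28, 29, 33, 44]

The merge sort proceeds by recursively splitting the array and merging sorted halves.
After all merges, the sorted array is [6, 12, 16, 26, 28, 29, 33, 44].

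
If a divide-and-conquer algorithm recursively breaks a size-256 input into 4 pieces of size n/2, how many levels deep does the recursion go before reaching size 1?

For divide and conquer with division factor 2:

Problem sizes at each level:
Level 0: 256
Level 1: 128
Level 2: 64
Level 3: 32
Level 4: 16
Level 5: 8
Level 6: 4
Level 7: 2
Level 8: 1

The root is level 0 and the size-1 base case is level 8 (the tree spans levels 0 through 8, i.e. 9 levels counting the root), so the depth is the number of divisions: log_2(256) = 8

The recursion tree depth is log_2(256) = 8. At each level, the problem size is divided by 2, so it takes 8 divisions to reduce to a base case of size 1. The algorithm makes 4 recursive calls at each level.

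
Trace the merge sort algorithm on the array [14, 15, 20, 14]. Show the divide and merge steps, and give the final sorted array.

Merge sort trace:

Split: [14, 15, 20, 14] -> [14, 15] and [20, 14]
  Split: [14, 15] -> [14] and [15]
  Merge: [14] + [15] -> [14, 15]
  Split: [20, 14] -> [20] and [14]
  Merge: [20] + [14] -> [14, 20]
Merge: [14, 15] + [14, 20] -> [14, 14, 15, 20]

Final sorted array: [14, 14, 15, 20]

The merge sort proceeds by recursively splitting the array and merging sorted halves.
After all merges, the sorted array is [14, 14, 15, 20].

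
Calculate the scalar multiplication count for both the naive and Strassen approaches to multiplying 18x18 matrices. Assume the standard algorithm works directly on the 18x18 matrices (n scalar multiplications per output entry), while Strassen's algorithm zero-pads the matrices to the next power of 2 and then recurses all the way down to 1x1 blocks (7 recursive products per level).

Matrix multiplication for 18x18 matrices:

Strassen's algorithm requires power-of-2 dimensions. Pad 18x18 to 32x32 (next power of 2).

Standard algorithm: 18^3 = 5832 multiplications
Strassen's algorithm: 7^(log2(32)) = 7^5 = 16807 multiplications
Difference: 5832 - 16807 = -10975 (Strassen uses MORE here due to padding overhead — for small or just-over-power-of-2 n, padding can outweigh the per-level savings)

Standard: 5832 multiplications (18^3). Strassen: 16807 multiplications (7^5, after padding to 32x32). Strassen reduces 8 recursive multiplications to 7 at each level.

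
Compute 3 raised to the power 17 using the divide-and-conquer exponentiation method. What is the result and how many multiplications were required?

Computing 3^17 by squaring (build up from 3^1; each line after the first costs one multiplication):

3^1 = 3
3^2 = (3^1)^2 = 3^2 = 9
3^4 = (3^2)^2 = 9^2 = 81
3^8 = (3^4)^2 = 81^2 = 6561
3^16 = (3^8)^2 = 6561^2 = 43046721
3^17 = 3 * 3^16 = 3 * 43046721 = 129140163

Result: 129140163
Multiplications needed: 5 (5 lines after 3^1)

3^17 = 129140163. Using exponentiation by squaring, this requires 5 multiplications. The key idea: if the exponent is even, square the half-power; if odd, multiply by the base once.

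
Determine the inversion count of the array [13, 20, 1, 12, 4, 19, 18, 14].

Finding inversions in [13, 20, 1, 12, 4, 19, 18, 14]:

(0, 2): arr[0]=13 > arr[2]=1
(0, 3): arr[0]=13 > arr[3]=12
(0, 4): arr[0]=13 > arr[4]=4
(1, 2): arr[1]=20 > arr[2]=1
(1, 3): arr[1]=20 > arr[3]=12
(1, 4): arr[1]=20 > arr[4]=4
(1, 5): arr[1]=20 > arr[5]=19
(1, 6): arr[1]=20 > arr[6]=18
(1, 7): arr[1]=20 > arr[7]=14
(3, 4): arr[3]=12 > arr[4]=4
(5, 6): arr[5]=19 > arr[6]=18
(5, 7): arr[5]=19 > arr[7]=14
(6, 7): arr[6]=18 > arr[7]=14

Total inversions: 13

The array has 13 inversion(s): (0,2), (0,3), (0,4), (1,2), (1,3), (1,4), (1,5), (1,6), (1,7), (3,4), (5,6), (5,7), (6,7). Each pair (i,j) satisfies i < j and arr[i] > arr[j].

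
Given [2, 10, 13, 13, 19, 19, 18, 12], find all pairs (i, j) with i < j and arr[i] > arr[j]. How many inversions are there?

Finding inversions in [2, 10, 13, 13, 19, 19, 18, 12]:

(2, 7): arr[2]=13 > arr[7]=12
(3, 7): arr[3]=13 > arr[7]=12
(4, 6): arr[4]=19 > arr[6]=18
(4, 7): arr[4]=19 > arr[7]=12
(5, 6): arr[5]=19 > arr[6]=18
(5, 7): arr[5]=19 > arr[7]=12
(6, 7): arr[6]=18 > arr[7]=12

Total inversions: 7

The array has 7 inversion(s): (2,7), (3,7), (4,6), (4,7), (5,6), (5,7), (6,7). Each pair (i,j) satisfies i < j and arr[i] > arr[j].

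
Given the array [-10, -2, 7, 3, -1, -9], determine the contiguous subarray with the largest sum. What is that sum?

Using Kadane's algorithm on [-10, -2, 7, 3, -1, -9]:

Scanning through the array:
Position 1 (value -2): max_ending_here = -2, max_so_far = -2
Position 2 (value 7): max_ending_here = 7, max_so_far = 7
Position 3 (value 3): max_ending_here = 10, max_so_far = 10
Position 4 (value -1): max_ending_here = 9, max_so_far = 10
Position 5 (value -9): max_ending_here = 0, max_so_far = 10

Maximum subarray: [7, 3]
Maximum sum: 10

The maximum subarray is [7, 3] with sum 10. This subarray runs from index 2 to index 3.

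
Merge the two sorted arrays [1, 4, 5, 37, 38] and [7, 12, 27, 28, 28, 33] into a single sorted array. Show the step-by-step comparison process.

Merging process:

Compare 1 vs 7: take 1 from left. Merged: [1]
Compare 4 vs 7: take 4 from left. Merged: [1, 4]
Compare 5 vs 7: take 5 from left. Merged: [1, 4, 5]
Compare 37 vs 7: take 7 from right. Merged: [1, 4, 5, 7]
Compare 37 vs 12: take 12 from right. Merged: [1, 4, 5, 7, 12]
Compare 37 vs 27: take 27 from right. Merged: [1, 4, 5, 7, 12, 27]
Compare 37 vs 28: take 28 from right. Merged: [1, 4, 5, 7, 12, 27, 28]
Compare 37 vs 28: take 28 from right. Merged: [1, 4, 5, 7, 12, 27, 28, 28]
Compare 37 vs 33: take 33 from right. Merged: [1, 4, 5, 7, 12, 27, 28, 28, 33]
Append remaining from left: [37, 38]. Merged: [1, 4, 5, 7, 12, 27, 28, 28, 33, 37, 38]

Final merged array: [1, 4, 5, 7, 12, 27, 28, 28, 33, 37, 38]
Total comparisons: 9

The merged array is [1, 4, 5, 7, 12, 27, 28, 28, 33, 37, 38], requiring 9 comparisons. The merge step runs in O(n) time where n is the total number of elements.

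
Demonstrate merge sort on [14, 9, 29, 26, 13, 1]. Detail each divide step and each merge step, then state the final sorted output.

Merge sort trace:

Split: [14, 9, 29, 26, 13, 1] -> [14, 9, 29] and [26, 13, 1]
  Split: [14, 9, 29] -> [14] and [9, 29]
    Split: [9, 29] -> [9] and [29]
    Merge: [9] + [29] -> [9, 29]
  Merge: [14] + [9, 29] -> [9, 14, 29]
  Split: [26, 13, 1] -> [26] and [13, 1]
    Split: [13, 1] -> [13] and [1]
    Merge: [13] + [1] -> [1, 13]
  Merge: [26] + [1, 13] -> [1, 13, 26]
Merge: [9, 14, 29] + [1, 13, 26] -> [1, 9, 13, 14, 26, 29]

Final sorted array: [1, 9, 13, 14, 26, 29]

The merge sort proceeds by recursively splitting the array and merging sorted halves.
After all merges, the sorted array is [1, 9, 13, 14, 26, 29].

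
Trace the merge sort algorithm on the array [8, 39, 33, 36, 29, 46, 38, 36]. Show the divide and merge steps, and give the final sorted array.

Merge sort trace:

Split: [8, 39, 33, 36, 29, 46, 38, 36] -> [8, 39, 33, 36] and [29, 46, 38, 36]
  Split: [8, 39, 33, 36] -> [8, 39] and [33, 36]
    Split: [8, 39] -> [8] and [39]
    Merge: [8] + [39] -> [8, 39]
    Split: [33, 36] -> [33] and [36]
    Merge: [33] + [36] -> [33, 36]
  Merge: [8, 39] + [33, 36] -> [8, 33, 36, 39]
  Split: [29, 46, 38, 36] -> [29, 46] and [38, 36]
    Split: [29, 46] -> [29] and [46]
    Merge: [29] + [46] -> [29, 46]
    Split: [38, 36] -> [38] and [36]
    Merge: [38] + [36] -> [36, 38]
  Merge: [29, 46] + [36, 38] -> [29, 36, 38, 46]
Merge: [8, 33, 36, 39] + [29, 36, 38, 46] -> [8, 29, 33, 36, 36, 38, 39, 46]

Final sorted array: [8, 29, 33, 36, 36, 38, 39, 46]

The merge sort proceeds by recursively splitting the array and merging sorted halves.
After all merges, the sorted array is [8, 29, 33, 36, 36, 38, 39, 46].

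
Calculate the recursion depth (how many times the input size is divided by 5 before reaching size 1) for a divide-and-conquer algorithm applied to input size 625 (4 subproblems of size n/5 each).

For divide and conquer with division factor 5:

Problem sizes at each level:
Level 0: 625
Level 1: 125
Level 2: 25
Level 3: 5
Level 4: 1

The root is level 0 and the size-1 base case is level 4 (the tree spans levels 0 through 4, i.e. 5 levels counting the root), so the depth is the number of divisions: log_5(625) = 4

The recursion tree depth is log_5(625) = 4. At each level, the problem size is divided by 5, so it takes 4 divisions to reduce to a base case of size 1. The algorithm makes 4 recursive calls at each level.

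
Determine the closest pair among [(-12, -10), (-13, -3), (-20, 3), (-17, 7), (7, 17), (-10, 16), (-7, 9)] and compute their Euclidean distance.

Computing all pairwise distances among 7 points:

d((-12, -10), (-13, -3)) = 7.0711
d((-12, -10), (-20, 3)) = 15.2643
d((-12, -10), (-17, 7)) = 17.72
d((-12, -10), (7, 17)) = 33.0151
d((-12, -10), (-10, 16)) = 26.0768
d((-12, -10), (-7, 9)) = 19.6469
d((-13, -3), (-20, 3)) = 9.2195
d((-13, -3), (-17, 7)) = 10.7703
d((-13, -3), (7, 17)) = 28.2843
d((-13, -3), (-10, 16)) = 19.2354
d((-13, -3), (-7, 9)) = 13.4164
d((-20, 3), (-17, 7)) = 5.0 <-- minimum
d((-20, 3), (7, 17)) = 30.4138
d((-20, 3), (-10, 16)) = 16.4012
d((-20, 3), (-7, 9)) = 14.3178
d((-17, 7), (7, 17)) = 26.0
d((-17, 7), (-10, 16)) = 11.4018
d((-17, 7), (-7, 9)) = 10.198
d((7, 17), (-10, 16)) = 17.0294
d((7, 17), (-7, 9)) = 16.1245
d((-10, 16), (-7, 9)) = 7.6158

Closest pair: (-20, 3) and (-17, 7) with distance 5.0

The closest pair is (-20, 3) and (-17, 7) with Euclidean distance 5.0. For 7 points, brute-force pairwise comparison is shown above. For large n, the divide-and-conquer algorithm (sort by x, recurse on halves, check the dividing strip) achieves O(n log n).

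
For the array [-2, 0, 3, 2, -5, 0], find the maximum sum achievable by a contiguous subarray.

Using Kadane's algorithm on [-2, 0, 3, 2, -5, 0]:

Scanning through the array:
Position 1 (value 0): max_ending_here = 0, max_so_far = 0
Position 2 (value 3): max_ending_here = 3, max_so_far = 3
Position 3 (value 2): max_ending_here = 5, max_so_far = 5
Position 4 (value -5): max_ending_here = 0, max_so_far = 5
Position 5 (value 0): max_ending_here = 0, max_so_far = 5

Maximum subarray: [0, 3, 2]
Maximum sum: 5

The maximum subarray is [0, 3, 2] with sum 5. This subarray runs from index 1 to index 3.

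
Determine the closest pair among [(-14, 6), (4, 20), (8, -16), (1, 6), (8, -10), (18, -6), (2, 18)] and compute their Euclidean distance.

Computing all pairwise distances among 7 points:

d((-14, 6), (4, 20)) = 22.8035
d((-14, 6), (8, -16)) = 31.1127
d((-14, 6), (1, 6)) = 15.0
d((-14, 6), (8, -10)) = 27.2029
d((-14, 6), (18, -6)) = 34.176
d((-14, 6), (2, 18)) = 20.0
d((4, 20), (8, -16)) = 36.2215
d((4, 20), (1, 6)) = 14.3178
d((4, 20), (8, -10)) = 30.2655
d((4, 20), (18, -6)) = 29.5296
d((4, 20), (2, 18)) = 2.8284 <-- minimum
d((8, -16), (1, 6)) = 23.0868
d((8, -16), (8, -10)) = 6.0
d((8, -16), (18, -6)) = 14.1421
d((8, -16), (2, 18)) = 34.5254
d((1, 6), (8, -10)) = 17.4642
d((1, 6), (18, -6)) = 20.8087
d((1, 6), (2, 18)) = 12.0416
d((8, -10), (18, -6)) = 10.7703
d((8, -10), (2, 18)) = 28.6356
d((18, -6), (2, 18)) = 28.8444

Closest pair: (4, 20) and (2, 18) with distance 2.8284

The closest pair is (4, 20) and (2, 18) with Euclidean distance 2.8284. For 7 points, brute-force pairwise comparison is shown above. For large n, the divide-and-conquer algorithm (sort by x, recurse on halves, check the dividing strip) achieves O(n log n).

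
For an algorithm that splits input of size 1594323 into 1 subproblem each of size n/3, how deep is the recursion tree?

For divide and conquer with division factor 3:

Problem sizes at each level:
Level 0: 1594323
Level 1: 531441
Level 2: 177147
Level 3: 59049
Level 4: 19683
Level 5: 6561
Level 6: 2187
Level 7: 729
Level 8: 243
Level 9: 81
Level 10: 27
Level 11: 9
Level 12: 3
Level 13: 1

The root is level 0 and the size-1 base case is level 13 (the tree spans levels 0 through 13, i.e. 14 levels counting the root), so the depth is the number of divisions: log_3(1594323) = 13

The recursion tree depth is log_3(1594323) = 13. At each level, the problem size is divided by 3, so it takes 13 divisions to reduce to a base case of size 1. The algorithm makes 1 recursive call at each level.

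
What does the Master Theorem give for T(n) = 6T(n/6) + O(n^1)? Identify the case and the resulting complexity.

Master Theorem for T(n) = 6T(n/6) + O(n^1):

a = 6, b = 6, c = 1
log_b(a) = log_6(6) = 1.0000

Case 2: c = 1 = log_6(6) = 1.0000
T(n) = O(n^1 log n) = O(n log n)

For T(n) = 6T(n/6) + O(n^1): log_6(6) = 1.0000. This is Case 2 of the Master Theorem (c = log_b(a), equal work at all levels), giving O(n log n).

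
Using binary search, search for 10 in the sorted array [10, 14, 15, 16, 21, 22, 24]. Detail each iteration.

Binary search for 10 in [10, 14, 15, 16, 21, 22, 24]:

lo=0, hi=6, mid=3, arr[mid]=16 -> 16 > 10, search left half
lo=0, hi=2, mid=1, arr[mid]=14 -> 14 > 10, search left half
lo=0, hi=0, mid=0, arr[mid]=10 -> Found target at index 0!

Binary search finds 10 at index 0 after 3 comparisons. The search repeatedly halves the search space by comparing with the middle element.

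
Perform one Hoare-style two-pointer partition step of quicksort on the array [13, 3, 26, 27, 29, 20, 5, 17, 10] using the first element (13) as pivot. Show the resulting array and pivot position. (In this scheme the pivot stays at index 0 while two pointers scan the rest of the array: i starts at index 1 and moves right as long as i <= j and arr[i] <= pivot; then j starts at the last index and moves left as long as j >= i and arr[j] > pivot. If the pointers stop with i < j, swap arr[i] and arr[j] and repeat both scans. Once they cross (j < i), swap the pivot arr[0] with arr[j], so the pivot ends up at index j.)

Hoare-style two-pointer partition with pivot = 13:

Initial array: [13, 3, 26, 27, 29, 20, 5, 17, 10]

Pointers start at i = 1, j = 8.
i stops at index 2 (arr[2]=26 > 13), j stops at index 8 (arr[8]=10 <= 13): swap arr[2] and arr[8], array becomes [13, 3, 10, 27, 29, 20, 5, 17, 26]
i stops at index 3 (arr[3]=27 > 13), j stops at index 6 (arr[6]=5 <= 13): swap arr[3] and arr[6], array becomes [13, 3, 10, 5, 29, 20, 27, 17, 26]
i ends at 4, j ends at 3: the pointers have crossed (j < i), so scanning stops.

Swap pivot arr[0] with arr[3] to place pivot at position 3: [5, 3, 10, 13, 29, 20, 27, 17, 26]
Pivot position: 3

After partitioning with pivot 13, the array becomes [5, 3, 10, 13, 29, 20, 27, 17, 26]. The pivot is placed at index 3. All elements to the left of the pivot are <= 13, and all elements to the right are > 13.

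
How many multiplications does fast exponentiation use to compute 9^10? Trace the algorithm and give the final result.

Computing 9^10 by squaring (build up from 9^1; each line after the first costs one multiplication):

9^1 = 9
9^2 = (9^1)^2 = 9^2 = 81
9^4 = (9^2)^2 = 81^2 = 6561
9^5 = 9 * 9^4 = 9 * 6561 = 59049
9^10 = (9^5)^2 = 59049^2 = 3486784401

Result: 3486784401
Multiplications needed: 4 (4 lines after 9^1)

9^10 = 3486784401. Using exponentiation by squaring, this requires 4 multiplications. The key idea: if the exponent is even, square the half-power; if odd, multiply by the base once.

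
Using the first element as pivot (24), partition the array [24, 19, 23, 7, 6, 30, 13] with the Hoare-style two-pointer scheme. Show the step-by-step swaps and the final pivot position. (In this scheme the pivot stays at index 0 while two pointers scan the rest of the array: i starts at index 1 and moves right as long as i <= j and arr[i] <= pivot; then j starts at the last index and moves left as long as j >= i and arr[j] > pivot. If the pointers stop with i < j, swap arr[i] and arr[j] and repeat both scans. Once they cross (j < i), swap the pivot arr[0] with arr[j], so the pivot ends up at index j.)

Hoare-style two-pointer partition with pivot = 24:

Initial array: [24, 19, 23, 7, 6, 30, 13]

Pointers start at i = 1, j = 6.
i stops at index 5 (arr[5]=30 > 24), j stops at index 6 (arr[6]=13 <= 24): swap arr[5] and arr[6], array becomes [24, 19, 23, 7, 6, 13, 30]
i ends at 6, j ends at 5: the pointers have crossed (j < i), so scanning stops.

Swap pivot arr[0] with arr[5] to place pivot at position 5: [13, 19, 23, 7, 6, 24, 30]
Pivot position: 5

After partitioning with pivot 24, the array becomes [13, 19, 23, 7, 6, 24, 30]. The pivot is placed at index 5. All elements to the left of the pivot are <= 24, and all elements to the right are > 24.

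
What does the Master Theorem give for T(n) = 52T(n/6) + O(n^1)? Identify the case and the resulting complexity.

Master Theorem for T(n) = 52T(n/6) + O(n^1):

a = 52, b = 6, c = 1
log_b(a) = log_6(52) = 2.2052

Case 1: c = 1 < log_6(52) = 2.2052
T(n) = O(n^(log_6 52))

For T(n) = 52T(n/6) + O(n^1): log_6(52) = 2.2052. This is Case 1 of the Master Theorem (c < log_b(a), work dominated by leaves), giving O(n^(log_6 52)).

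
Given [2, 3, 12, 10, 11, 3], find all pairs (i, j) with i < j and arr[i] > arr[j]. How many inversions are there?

Finding inversions in [2, 3, 12, 10, 11, 3]:

(2, 3): arr[2]=12 > arr[3]=10
(2, 4): arr[2]=12 > arr[4]=11
(2, 5): arr[2]=12 > arr[5]=3
(3, 5): arr[3]=10 > arr[5]=3
(4, 5): arr[4]=11 > arr[5]=3

Total inversions: 5

The array has 5 inversion(s): (2,3), (2,4), (2,5), (3,5), (4,5). Each pair (i,j) satisfies i < j and arr[i] > arr[j].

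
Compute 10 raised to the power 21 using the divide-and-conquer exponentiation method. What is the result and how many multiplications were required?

Computing 10^21 by squaring (build up from 10^1; each line after the first costs one multiplication):

10^1 = 10
10^2 = (10^1)^2 = 10^2 = 100
10^4 = (10^2)^2 = 100^2 = 10000
10^5 = 10 * 10^4 = 10 * 10000 = 100000
10^10 = (10^5)^2 = 100000^2 = 10000000000
10^20 = (10^10)^2 = 10000000000^2 = 100000000000000000000
10^21 = 10 * 10^20 = 10 * 100000000000000000000 = 1000000000000000000000

Result: 1000000000000000000000
Multiplications needed: 6 (6 lines after 10^1)

10^21 = 1000000000000000000000. Using exponentiation by squaring, this requires 6 multiplications. The key idea: if the exponent is even, square the half-power; if odd, multiply by the base once.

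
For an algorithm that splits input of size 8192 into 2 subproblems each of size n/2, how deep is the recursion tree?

For divide and conquer with division factor 2:

Problem sizes at each level:
Level 0: 8192
Level 1: 4096
Level 2: 2048
Level 3: 1024
Level 4: 512
Level 5: 256
Level 6: 128
Level 7: 64
Level 8: 32
Level 9: 16
Level 10: 8
Level 11: 4
Level 12: 2
Level 13: 1

The root is level 0 and the size-1 base case is level 13 (the tree spans levels 0 through 13, i.e. 14 levels counting the root), so the depth is the number of divisions: log_2(8192) = 13

The recursion tree depth is log_2(8192) = 13. At each level, the problem size is divided by 2, so it takes 13 divisions to reduce to a base case of size 1. The algorithm makes 2 recursive calls at each level.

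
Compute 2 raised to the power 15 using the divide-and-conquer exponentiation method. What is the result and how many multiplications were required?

Computing 2^15 by squaring (build up from 2^1; each line after the first costs one multiplication):

2^1 = 2
2^2 = (2^1)^2 = 2^2 = 4
2^3 = 2 * 2^2 = 2 * 4 = 8
2^6 = (2^3)^2 = 8^2 = 64
2^7 = 2 * 2^6 = 2 * 64 = 128
2^14 = (2^7)^2 = 128^2 = 16384
2^15 = 2 * 2^14 = 2 * 16384 = 32768

Result: 32768
Multiplications needed: 6 (6 lines after 2^1)

2^15 = 32768. Using exponentiation by squaring, this requires 6 multiplications. The key idea: if the exponent is even, square the half-power; if odd, multiply by the base once.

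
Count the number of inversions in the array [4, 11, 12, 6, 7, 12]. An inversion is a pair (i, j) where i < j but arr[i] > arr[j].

Finding inversions in [4, 11, 12, 6, 7, 12]:

(1, 3): arr[1]=11 > arr[3]=6
(1, 4): arr[1]=11 > arr[4]=7
(2, 3): arr[2]=12 > arr[3]=6
(2, 4): arr[2]=12 > arr[4]=7

Total inversions: 4

The array has 4 inversion(s): (1,3), (1,4), (2,3), (2,4). Each pair (i,j) satisfies i < j and arr[i] > arr[j].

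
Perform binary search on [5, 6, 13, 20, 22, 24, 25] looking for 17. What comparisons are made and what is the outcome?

Binary search for 17 in [5, 6, 13, 20, 22, 24, 25]:

lo=0, hi=6, mid=3, arr[mid]=20 -> 20 > 17, search left half
lo=0, hi=2, mid=1, arr[mid]=6 -> 6 < 17, search right half
lo=2, hi=2, mid=2, arr[mid]=13 -> 13 < 17, search right half
lo=3 > hi=2, target 17 not found

Binary search determines that 17 is not in the array after 3 comparisons. The search space was exhausted without finding the target.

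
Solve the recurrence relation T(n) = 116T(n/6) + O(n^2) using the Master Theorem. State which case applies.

Master Theorem for T(n) = 116T(n/6) + O(n^2):

a = 116, b = 6, c = 2
log_b(a) = log_6(116) = 2.6530

Case 1: c = 2 < log_6(116) = 2.6530
T(n) = O(n^(log_6 116))

For T(n) = 116T(n/6) + O(n^2): log_6(116) = 2.6530. This is Case 1 of the Master Theorem (c < log_b(a), work dominated by leaves), giving O(n^(log_6 116)).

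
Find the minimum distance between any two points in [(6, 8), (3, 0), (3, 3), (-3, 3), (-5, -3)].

Computing all pairwise distances among 5 points:

d((6, 8), (3, 0)) = 8.544
d((6, 8), (3, 3)) = 5.831
d((6, 8), (-3, 3)) = 10.2956
d((6, 8), (-5, -3)) = 15.5563
d((3, 0), (3, 3)) = 3.0 <-- minimum
d((3, 0), (-3, 3)) = 6.7082
d((3, 0), (-5, -3)) = 8.544
d((3, 3), (-3, 3)) = 6.0
d((3, 3), (-5, -3)) = 10.0
d((-3, 3), (-5, -3)) = 6.3246

Closest pair: (3, 0) and (3, 3) with distance 3.0

The closest pair is (3, 0) and (3, 3) with Euclidean distance 3.0. For 5 points, brute-force pairwise comparison is shown above. For large n, the divide-and-conquer algorithm (sort by x, recurse on halves, check the dividing strip) achieves O(n log n).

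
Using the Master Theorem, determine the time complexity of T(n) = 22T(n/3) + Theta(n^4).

Master Theorem for T(n) = 22T(n/3) + O(n^4):

a = 22, b = 3, c = 4
log_b(a) = log_3(22) = 2.8136

Case 3: c = 4 > log_3(22) = 2.8136
T(n) = O(n^4) = O(n^4)

For T(n) = 22T(n/3) + O(n^4): log_3(22) = 2.8136. This is Case 3 of the Master Theorem (c > log_b(a), work dominated by root), giving O(n^4).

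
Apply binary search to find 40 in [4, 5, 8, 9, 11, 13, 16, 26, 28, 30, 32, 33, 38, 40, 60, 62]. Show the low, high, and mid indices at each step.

Binary search for 40 in [4, 5, 8, 9, 11, 13, 16, 26, 28, 30, 32, 33, 38, 40, 60, 62]:

lo=0, hi=15, mid=7, arr[mid]=26 -> 26 < 40, search right half
lo=8, hi=15, mid=11, arr[mid]=33 -> 33 < 40, search right half
lo=12, hi=15, mid=13, arr[mid]=40 -> Found target at index 13!

Binary search finds 40 at index 13 after 3 comparisons. The search repeatedly halves the search space by comparing with the middle element.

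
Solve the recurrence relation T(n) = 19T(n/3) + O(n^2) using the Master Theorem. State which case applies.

Master Theorem for T(n) = 19T(n/3) + O(n^2):

a = 19, b = 3, c = 2
log_b(a) = log_3(19) = 2.6801

Case 1: c = 2 < log_3(19) = 2.6801
T(n) = O(n^(log_3 19))

For T(n) = 19T(n/3) + O(n^2): log_3(19) = 2.6801. This is Case 1 of the Master Theorem (c < log_b(a), work dominated by leaves), giving O(n^(log_3 19)).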